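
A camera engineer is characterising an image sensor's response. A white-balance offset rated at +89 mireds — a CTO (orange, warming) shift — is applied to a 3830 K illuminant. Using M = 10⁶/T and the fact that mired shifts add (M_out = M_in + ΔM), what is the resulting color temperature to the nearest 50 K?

M_in = 10⁶/3830 = 261.10 mireds.
M_out = 261.10 + (+89) = 350.10 mireds.
T_out = 10⁶/350.10 = 2856.4 K → 2850 K.

2850 K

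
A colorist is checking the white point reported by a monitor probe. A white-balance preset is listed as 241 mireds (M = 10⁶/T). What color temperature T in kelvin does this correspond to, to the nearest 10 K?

4150 K

T = 10⁶ / 241 = 4149.38 K → 4150 K.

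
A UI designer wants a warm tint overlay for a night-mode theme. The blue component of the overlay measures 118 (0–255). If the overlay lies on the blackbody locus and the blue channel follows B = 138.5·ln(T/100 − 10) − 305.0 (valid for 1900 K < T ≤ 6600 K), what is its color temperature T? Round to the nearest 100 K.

ln(t − 10) = (118 + 305.0) / 138.5 = 3.0542.
t − 10 = e^3.0542 = 21.203, so t = 31.203.
T = 100·t = 3120 K → 3100 K to the nearest 100 K.

3100 K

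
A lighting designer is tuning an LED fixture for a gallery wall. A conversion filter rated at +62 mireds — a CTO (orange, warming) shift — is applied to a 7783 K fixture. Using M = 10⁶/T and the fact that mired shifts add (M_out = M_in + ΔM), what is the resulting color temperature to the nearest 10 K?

M_in = 10⁶/7783 = 128.49 mireds.
M_out = 128.49 + (+62) = 190.49 mireds.
T_out = 10⁶/190.49 = 5249.8 K → 5250 K.

5250 K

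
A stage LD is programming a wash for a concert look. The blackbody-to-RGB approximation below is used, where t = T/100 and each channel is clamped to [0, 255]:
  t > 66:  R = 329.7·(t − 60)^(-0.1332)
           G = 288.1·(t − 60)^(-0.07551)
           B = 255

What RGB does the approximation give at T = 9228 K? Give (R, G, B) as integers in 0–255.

(208, 222, 255)

t = 9228/100 = 92.28; the t > 66 branch applies.
R = 329.7·(92.28 − 60)^(-0.1332) = 329.7·32.28^(-0.1332) = 329.7·0.62952 = 207.553.
G = 288.1·(92.28 − 60)^(-0.07551) = 288.1·32.28^(-0.07551) = 288.1·0.76924 = 221.617.
B = 255 by definition for t > 66.
Rounded: (208, 222, 255).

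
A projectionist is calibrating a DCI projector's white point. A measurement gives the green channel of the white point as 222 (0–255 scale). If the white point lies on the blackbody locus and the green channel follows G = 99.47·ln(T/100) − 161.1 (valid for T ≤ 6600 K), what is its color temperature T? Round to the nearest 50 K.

4700 K

ln t = (222 + 161.1) / 99.47 = 3.8514.
t = e^3.8514 = 47.059.
T = 100·t = 4706 K → 4700 K to the nearest 50 K.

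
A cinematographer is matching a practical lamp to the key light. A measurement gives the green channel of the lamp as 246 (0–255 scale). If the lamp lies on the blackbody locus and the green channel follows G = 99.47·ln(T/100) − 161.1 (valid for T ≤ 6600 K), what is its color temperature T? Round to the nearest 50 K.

ln t = (246 + 161.1) / 99.47 = 4.0927.
t = e^4.0927 = 59.901.
T = 100·t = 5990 K → 6000 K to the nearest 50 K.

6000 K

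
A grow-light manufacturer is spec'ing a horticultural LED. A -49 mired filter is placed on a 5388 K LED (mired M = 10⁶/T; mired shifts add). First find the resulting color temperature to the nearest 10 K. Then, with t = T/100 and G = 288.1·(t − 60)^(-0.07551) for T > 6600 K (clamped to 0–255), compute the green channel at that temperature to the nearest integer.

M_in = 10⁶/5388 = 185.60; M_out = 185.60 + (-49) = 136.60.
T_out = 10⁶/136.60 = 7320.8 K → 7320 K; t = 73.2.
G = 288.1·(73.2 − 60)^(-0.07551) = 288.1·13.2^(-0.07551) = 288.1·0.82297 = 237.098.
Rounded: 237.

237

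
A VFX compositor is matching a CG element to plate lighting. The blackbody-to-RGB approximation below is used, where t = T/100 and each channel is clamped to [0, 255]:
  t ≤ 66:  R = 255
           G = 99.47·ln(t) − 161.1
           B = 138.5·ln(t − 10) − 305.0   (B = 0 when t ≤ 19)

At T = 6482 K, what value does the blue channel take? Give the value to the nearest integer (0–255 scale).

t = 6482/100 = 64.82; the t ≤ 66 branch applies.
B = 138.5·ln(64.82 − 10) − 305.0 = 138.5·ln 54.82 − 305.0 = 138.5·4.0041 − 305.0 = 249.562.
Rounded: 250.

250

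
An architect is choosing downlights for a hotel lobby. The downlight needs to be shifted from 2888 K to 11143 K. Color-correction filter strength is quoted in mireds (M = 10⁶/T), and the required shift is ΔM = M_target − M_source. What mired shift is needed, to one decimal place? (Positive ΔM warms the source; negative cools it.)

M_source = 10⁶/2888 = 346.260; M_target = 10⁶/11143 = 89.742.
ΔM = 89.742 − 346.260 = -256.518 → -256.5 mireds, a cooling shift.

-256.5 mireds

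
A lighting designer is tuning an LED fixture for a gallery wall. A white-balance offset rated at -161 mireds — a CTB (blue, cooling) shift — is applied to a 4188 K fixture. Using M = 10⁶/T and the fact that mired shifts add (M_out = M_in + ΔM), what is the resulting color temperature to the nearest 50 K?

12850 K

M_in = 10⁶/4188 = 238.78 mireds.
M_out = 238.78 + (-161) = 77.78 mireds.
T_out = 10⁶/77.78 = 12857.2 K → 12850 K.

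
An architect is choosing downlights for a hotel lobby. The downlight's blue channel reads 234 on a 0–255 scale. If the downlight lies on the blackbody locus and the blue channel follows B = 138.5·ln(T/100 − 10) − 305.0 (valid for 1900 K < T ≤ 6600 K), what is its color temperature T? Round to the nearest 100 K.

ln(t − 10) = (234 + 305.0) / 138.5 = 3.8917.
t − 10 = e^3.8917 = 48.994, so t = 58.994.
T = 100·t = 5899 K → 5900 K to the nearest 100 K.

5900 K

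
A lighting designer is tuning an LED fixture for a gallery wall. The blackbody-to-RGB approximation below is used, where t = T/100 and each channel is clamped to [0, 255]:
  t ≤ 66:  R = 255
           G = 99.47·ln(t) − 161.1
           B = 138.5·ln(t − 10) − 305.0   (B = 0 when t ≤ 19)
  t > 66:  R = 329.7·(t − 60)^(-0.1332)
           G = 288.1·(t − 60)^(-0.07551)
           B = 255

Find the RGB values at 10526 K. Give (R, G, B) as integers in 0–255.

t = 10526/100 = 105.26; the t > 66 branch applies.
R = 329.7·(105.26 − 60)^(-0.1332) = 329.7·45.26^(-0.1332) = 329.7·0.60181 = 198.416.
G = 288.1·(105.26 − 60)^(-0.07551) = 288.1·45.26^(-0.07551) = 288.1·0.74985 = 216.033.
B = 255 by definition for t > 66.
Rounded: (198, 216, 255).

(198, 216, 255)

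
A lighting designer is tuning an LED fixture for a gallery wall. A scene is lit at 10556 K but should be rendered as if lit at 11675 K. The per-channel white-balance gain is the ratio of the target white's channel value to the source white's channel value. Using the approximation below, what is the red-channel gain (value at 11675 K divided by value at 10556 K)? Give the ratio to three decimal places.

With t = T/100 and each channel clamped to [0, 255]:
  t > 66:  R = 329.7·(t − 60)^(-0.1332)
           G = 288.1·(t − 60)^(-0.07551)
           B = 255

At 10556 K (t = 105.56):
  R = 329.7·(105.56 − 60)^(-0.1332) = 329.7·45.56^(-0.1332) = 329.7·0.60128 = 198.242.
At 11675 K (t = 116.75):
  R = 329.7·(116.75 − 60)^(-0.1332) = 329.7·56.75^(-0.1332) = 329.7·0.58394 = 192.527.
Gain = 192.527 / 198.242 = 0.9712 → 0.971.

0.971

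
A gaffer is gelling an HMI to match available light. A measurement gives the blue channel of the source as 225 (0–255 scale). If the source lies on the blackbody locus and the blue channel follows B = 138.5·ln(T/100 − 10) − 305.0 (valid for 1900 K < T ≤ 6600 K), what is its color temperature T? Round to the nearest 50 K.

ln(t − 10) = (225 + 305.0) / 138.5 = 3.8267.
t − 10 = e^3.8267 = 45.911, so t = 55.911.
T = 100·t = 5591 K → 5600 K to the nearest 50 K.

5600 K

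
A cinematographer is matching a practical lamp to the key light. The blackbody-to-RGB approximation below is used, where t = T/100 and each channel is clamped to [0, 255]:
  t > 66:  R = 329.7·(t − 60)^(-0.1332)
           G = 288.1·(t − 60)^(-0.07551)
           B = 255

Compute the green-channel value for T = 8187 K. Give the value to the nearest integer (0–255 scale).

t = 8187/100 = 81.87; the t > 66 branch applies.
G = 288.1·(81.87 − 60)^(-0.07551) = 288.1·21.87^(-0.07551) = 288.1·0.79219 = 228.229.
Rounded: 228.

228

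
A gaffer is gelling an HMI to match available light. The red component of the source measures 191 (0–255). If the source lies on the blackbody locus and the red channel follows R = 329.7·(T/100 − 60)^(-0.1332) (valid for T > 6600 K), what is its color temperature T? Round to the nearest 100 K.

12000 K

(t − 60)^(-0.1332) = 191/329.7 = 0.57931.
t − 60 = 0.57931^(1/-0.1332) = 0.57931^(-7.508) = 60.245, so t = 120.245.
T = 100·t = 12025 K → 12000 K to the nearest 100 K.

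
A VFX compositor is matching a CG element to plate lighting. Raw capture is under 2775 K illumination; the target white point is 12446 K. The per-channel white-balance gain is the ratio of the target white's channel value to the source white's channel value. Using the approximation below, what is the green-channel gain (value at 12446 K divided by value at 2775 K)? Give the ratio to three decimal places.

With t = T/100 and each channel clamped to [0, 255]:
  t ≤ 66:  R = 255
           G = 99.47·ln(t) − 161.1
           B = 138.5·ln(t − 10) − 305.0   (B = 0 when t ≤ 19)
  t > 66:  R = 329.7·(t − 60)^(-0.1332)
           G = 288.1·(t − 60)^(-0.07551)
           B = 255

At 2775 K (t = 27.75):
  G = 99.47·ln 27.75 − 161.1 = 99.47·3.3232 − 161.1 = 169.462.
At 12446 K (t = 124.46):
  G = 288.1·(124.46 − 60)^(-0.07551) = 288.1·64.46^(-0.07551) = 288.1·0.73010 = 210.341.
Gain = 210.341 / 169.462 = 1.2412 → 1.241.

1.241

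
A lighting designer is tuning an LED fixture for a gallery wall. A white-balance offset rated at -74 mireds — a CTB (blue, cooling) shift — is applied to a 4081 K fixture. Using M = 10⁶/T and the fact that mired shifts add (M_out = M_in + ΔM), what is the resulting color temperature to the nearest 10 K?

M_in = 10⁶/4081 = 245.04 mireds.
M_out = 245.04 + (-74) = 171.04 mireds.
T_out = 10⁶/171.04 = 5846.7 K → 5850 K.

5850 K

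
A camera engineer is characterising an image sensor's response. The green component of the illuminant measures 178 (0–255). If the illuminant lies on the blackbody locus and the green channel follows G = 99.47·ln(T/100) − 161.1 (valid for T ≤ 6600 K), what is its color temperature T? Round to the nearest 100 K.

ln t = (178 + 161.1) / 99.47 = 3.4091.
t = e^3.4091 = 30.237.
T = 100·t = 3024 K → 3000 K to the nearest 100 K.

3000 K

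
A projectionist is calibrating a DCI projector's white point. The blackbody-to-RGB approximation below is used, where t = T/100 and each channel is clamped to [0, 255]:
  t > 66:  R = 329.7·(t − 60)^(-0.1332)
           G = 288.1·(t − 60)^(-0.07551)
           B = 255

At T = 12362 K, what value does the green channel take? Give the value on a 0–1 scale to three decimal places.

0.826

t = 12362/100 = 123.62; the t > 66 branch applies.
G = 288.1·(123.62 − 60)^(-0.07551) = 288.1·63.62^(-0.07551) = 288.1·0.73082 = 210.549.
On a 0–1 scale: 210.549/255 = 0.8257 → 0.826.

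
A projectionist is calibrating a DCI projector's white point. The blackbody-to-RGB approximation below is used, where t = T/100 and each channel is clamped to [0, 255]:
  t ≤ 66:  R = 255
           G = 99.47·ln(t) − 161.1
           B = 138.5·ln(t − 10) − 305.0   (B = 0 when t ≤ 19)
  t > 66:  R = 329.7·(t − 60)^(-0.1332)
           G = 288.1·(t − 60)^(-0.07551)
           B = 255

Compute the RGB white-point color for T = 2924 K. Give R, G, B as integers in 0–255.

t = 2924/100 = 29.24; the t ≤ 66 branch applies.
R = 255 by definition for t ≤ 66.
G = 99.47·ln 29.24 − 161.1 = 99.47·3.3755 − 161.1 = 174.665.
B = 138.5·ln(29.24 − 10) − 305.0 = 138.5·ln 19.24 − 305.0 = 138.5·2.9570 − 305.0 = 104.543.
Rounded: (255, 175, 105).

R=255, G=175, B=105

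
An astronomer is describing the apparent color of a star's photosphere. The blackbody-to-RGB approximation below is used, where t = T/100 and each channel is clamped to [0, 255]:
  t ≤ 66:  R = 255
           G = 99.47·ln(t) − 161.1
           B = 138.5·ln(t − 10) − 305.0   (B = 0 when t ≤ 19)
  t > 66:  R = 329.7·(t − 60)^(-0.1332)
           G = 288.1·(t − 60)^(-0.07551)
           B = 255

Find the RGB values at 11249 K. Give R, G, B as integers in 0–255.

R=195, G=214, B=255

t = 11249/100 = 112.49; the t > 66 branch applies.
R = 329.7·(112.49 − 60)^(-0.1332) = 329.7·52.49^(-0.1332) = 329.7·0.59005 = 194.538.
G = 288.1·(112.49 − 60)^(-0.07551) = 288.1·52.49^(-0.07551) = 288.1·0.74151 = 213.629.
B = 255 by definition for t > 66.
Rounded: (195, 214, 255).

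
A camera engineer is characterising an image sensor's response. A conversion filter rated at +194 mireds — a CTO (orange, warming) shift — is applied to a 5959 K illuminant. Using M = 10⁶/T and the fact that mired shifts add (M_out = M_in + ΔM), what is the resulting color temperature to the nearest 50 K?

2750 K

M_in = 10⁶/5959 = 167.81 mireds.
M_out = 167.81 + (+194) = 361.81 mireds.
T_out = 10⁶/361.81 = 2763.9 K → 2750 K.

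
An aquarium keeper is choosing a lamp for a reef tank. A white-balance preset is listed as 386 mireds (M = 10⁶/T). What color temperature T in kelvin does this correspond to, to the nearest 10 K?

T = 10⁶ / 386 = 2590.67 K → 2590 K.

2590 K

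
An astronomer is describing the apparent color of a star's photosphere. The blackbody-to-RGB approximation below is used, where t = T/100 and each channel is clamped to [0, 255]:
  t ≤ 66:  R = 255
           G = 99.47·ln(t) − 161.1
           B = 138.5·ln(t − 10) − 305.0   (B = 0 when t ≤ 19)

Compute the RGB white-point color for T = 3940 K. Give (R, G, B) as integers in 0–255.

(255, 204, 163)

t = 3940/100 = 39.4; the t ≤ 66 branch applies.
R = 255 by definition for t ≤ 66.
G = 99.47·ln 39.4 − 161.1 = 99.47·3.6738 − 161.1 = 204.329.
B = 138.5·ln(39.4 − 10) − 305.0 = 138.5·ln 29.4 − 305.0 = 138.5·3.3810 − 305.0 = 163.268.
Rounded: (255, 204, 163).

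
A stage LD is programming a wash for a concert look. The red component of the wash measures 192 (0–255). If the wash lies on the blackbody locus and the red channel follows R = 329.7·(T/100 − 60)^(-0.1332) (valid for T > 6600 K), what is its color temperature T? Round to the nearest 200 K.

(t − 60)^(-0.1332) = 192/329.7 = 0.58235.
t − 60 = 0.58235^(1/-0.1332) = 0.58235^(-7.508) = 57.929, so t = 117.929.
T = 100·t = 11793 K → 11800 K to the nearest 200 K.

11800 K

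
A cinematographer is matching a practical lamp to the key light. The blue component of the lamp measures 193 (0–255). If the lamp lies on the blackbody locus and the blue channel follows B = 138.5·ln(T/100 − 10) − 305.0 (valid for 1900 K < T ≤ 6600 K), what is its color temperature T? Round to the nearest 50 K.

ln(t − 10) = (193 + 305.0) / 138.5 = 3.5957.
t − 10 = e^3.5957 = 36.440, so t = 46.440.
T = 100·t = 4644 K → 4650 K to the nearest 50 K.

4650 K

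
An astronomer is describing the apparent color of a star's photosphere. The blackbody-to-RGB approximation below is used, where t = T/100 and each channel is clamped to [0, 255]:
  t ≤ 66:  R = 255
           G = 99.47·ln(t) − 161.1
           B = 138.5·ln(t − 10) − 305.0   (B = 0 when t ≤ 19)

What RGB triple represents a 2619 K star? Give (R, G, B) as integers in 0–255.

t = 2619/100 = 26.19; the t ≤ 66 branch applies.
R = 255 by definition for t ≤ 66.
G = 99.47·ln 26.19 − 161.1 = 99.47·3.2654 − 161.1 = 163.707.
B = 138.5·ln(26.19 − 10) − 305.0 = 138.5·ln 16.19 − 305.0 = 138.5·2.7844 − 305.0 = 80.639.
Rounded: (255, 164, 81).

(255, 164, 81)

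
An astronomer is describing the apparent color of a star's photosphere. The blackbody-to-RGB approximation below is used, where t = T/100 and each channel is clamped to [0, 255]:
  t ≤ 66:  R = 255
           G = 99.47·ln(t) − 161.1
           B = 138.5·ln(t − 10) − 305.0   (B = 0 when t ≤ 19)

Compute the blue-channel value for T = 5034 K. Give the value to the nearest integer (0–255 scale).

207

t = 5034/100 = 50.34; the t ≤ 66 branch applies.
B = 138.5·ln(50.34 − 10) − 305.0 = 138.5·ln 40.34 − 305.0 = 138.5·3.6973 − 305.0 = 207.082.
Rounded: 207.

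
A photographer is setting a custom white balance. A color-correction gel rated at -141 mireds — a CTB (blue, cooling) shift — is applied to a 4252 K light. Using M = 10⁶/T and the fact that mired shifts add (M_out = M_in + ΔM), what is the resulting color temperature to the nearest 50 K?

M_in = 10⁶/4252 = 235.18 mireds.
M_out = 235.18 + (-141) = 94.18 mireds.
T_out = 10⁶/94.18 = 10617.6 K → 10600 K.

10600 K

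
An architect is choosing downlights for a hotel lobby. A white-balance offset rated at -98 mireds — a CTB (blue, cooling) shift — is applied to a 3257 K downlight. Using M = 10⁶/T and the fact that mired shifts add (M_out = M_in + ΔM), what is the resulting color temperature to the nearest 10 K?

4780 K

M_in = 10⁶/3257 = 307.03 mireds.
M_out = 307.03 + (-98) = 209.03 mireds.
T_out = 10⁶/209.03 = 4784.0 K → 4780 K.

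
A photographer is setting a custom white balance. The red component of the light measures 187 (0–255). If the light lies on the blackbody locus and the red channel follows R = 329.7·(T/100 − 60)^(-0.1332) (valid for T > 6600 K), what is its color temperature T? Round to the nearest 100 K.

(t − 60)^(-0.1332) = 187/329.7 = 0.56718.
t − 60 = 0.56718^(1/-0.1332) = 0.56718^(-7.508) = 70.620, so t = 130.620.
T = 100·t = 13062 K → 13100 K to the nearest 100 K.

13100 K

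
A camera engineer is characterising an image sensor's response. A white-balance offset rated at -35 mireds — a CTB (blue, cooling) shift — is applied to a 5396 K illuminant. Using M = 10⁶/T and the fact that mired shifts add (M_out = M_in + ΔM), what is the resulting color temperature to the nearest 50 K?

6650 K

M_in = 10⁶/5396 = 185.32 mireds.
M_out = 185.32 + (-35) = 150.32 mireds.
T_out = 10⁶/150.32 = 6652.4 K → 6650 K.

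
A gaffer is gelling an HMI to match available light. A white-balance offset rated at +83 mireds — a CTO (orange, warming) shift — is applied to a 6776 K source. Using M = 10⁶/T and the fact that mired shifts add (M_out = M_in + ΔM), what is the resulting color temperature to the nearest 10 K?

M_in = 10⁶/6776 = 147.58 mireds.
M_out = 147.58 + (+83) = 230.58 mireds.
T_out = 10⁶/230.58 = 4336.9 K → 4340 K.

4340 K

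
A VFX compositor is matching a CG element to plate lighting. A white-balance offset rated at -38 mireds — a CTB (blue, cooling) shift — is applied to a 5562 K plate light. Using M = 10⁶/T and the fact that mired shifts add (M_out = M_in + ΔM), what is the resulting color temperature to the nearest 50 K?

M_in = 10⁶/5562 = 179.79 mireds.
M_out = 179.79 + (-38) = 141.79 mireds.
T_out = 10⁶/141.79 = 7052.6 K → 7050 K.

7050 K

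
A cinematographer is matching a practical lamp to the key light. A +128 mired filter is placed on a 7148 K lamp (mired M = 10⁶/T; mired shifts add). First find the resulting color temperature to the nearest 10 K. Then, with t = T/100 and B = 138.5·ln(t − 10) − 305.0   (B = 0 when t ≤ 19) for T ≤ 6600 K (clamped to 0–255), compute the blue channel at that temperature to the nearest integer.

M_in = 10⁶/7148 = 139.90; M_out = 139.90 + (+128) = 267.90.
T_out = 10⁶/267.90 = 3732.7 K → 3730 K; t = 37.3.
B = 138.5·ln(37.3 − 10) − 305.0 = 138.5·ln 27.3 − 305.0 = 138.5·3.3069 − 305.0 = 153.004.
Rounded: 153.

153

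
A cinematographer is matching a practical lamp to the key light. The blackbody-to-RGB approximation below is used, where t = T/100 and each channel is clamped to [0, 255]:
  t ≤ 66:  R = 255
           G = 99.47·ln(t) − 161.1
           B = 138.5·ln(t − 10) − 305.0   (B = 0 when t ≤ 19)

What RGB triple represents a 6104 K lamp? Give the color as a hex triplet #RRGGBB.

t = 6104/100 = 61.04; the t ≤ 66 branch applies.
R = 255 by definition for t ≤ 66.
G = 99.47·ln 61.04 − 161.1 = 99.47·4.1115 − 161.1 = 247.874.
B = 138.5·ln(61.04 − 10) − 305.0 = 138.5·ln 51.04 − 305.0 = 138.5·3.9326 − 305.0 = 239.666.
Rounded: (255, 248, 240).
In hex: #FFF8F0.

#FFF8F0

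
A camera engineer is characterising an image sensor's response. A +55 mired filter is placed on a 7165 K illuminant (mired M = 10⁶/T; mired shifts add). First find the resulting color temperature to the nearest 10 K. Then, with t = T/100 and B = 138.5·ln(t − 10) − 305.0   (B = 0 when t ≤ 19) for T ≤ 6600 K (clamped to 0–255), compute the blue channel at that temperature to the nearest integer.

M_in = 10⁶/7165 = 139.57; M_out = 139.57 + (+55) = 194.57.
T_out = 10⁶/194.57 = 5139.6 K → 5140 K; t = 51.4.
B = 138.5·ln(51.4 − 10) − 305.0 = 138.5·ln 41.4 − 305.0 = 138.5·3.7233 − 305.0 = 210.674.
Rounded: 211.

211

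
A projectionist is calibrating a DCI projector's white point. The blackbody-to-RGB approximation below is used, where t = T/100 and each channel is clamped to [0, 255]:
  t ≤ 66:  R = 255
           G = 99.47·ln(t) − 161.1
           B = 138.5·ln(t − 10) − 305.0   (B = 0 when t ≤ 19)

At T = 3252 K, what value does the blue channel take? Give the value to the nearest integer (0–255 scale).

t = 3252/100 = 32.52; the t ≤ 66 branch applies.
B = 138.5·ln(32.52 − 10) − 305.0 = 138.5·ln 22.52 − 305.0 = 138.5·3.1144 − 305.0 = 126.345.
Rounded: 126.

126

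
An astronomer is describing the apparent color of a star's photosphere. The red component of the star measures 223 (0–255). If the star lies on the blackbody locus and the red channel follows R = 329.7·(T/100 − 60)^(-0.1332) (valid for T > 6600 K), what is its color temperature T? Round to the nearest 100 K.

(t − 60)^(-0.1332) = 223/329.7 = 0.67637.
t − 60 = 0.67637^(1/-0.1332) = 0.67637^(-7.508) = 18.831, so t = 78.831.
T = 100·t = 7883 K → 7900 K to the nearest 100 K.

7900 K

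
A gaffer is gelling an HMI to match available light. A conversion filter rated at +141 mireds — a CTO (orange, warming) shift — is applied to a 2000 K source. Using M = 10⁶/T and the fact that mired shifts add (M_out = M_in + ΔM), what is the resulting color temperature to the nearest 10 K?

1560 K

M_in = 10⁶/2000 = 500.00 mireds.
M_out = 500.00 + (+141) = 641.00 mireds.
T_out = 10⁶/641.00 = 1560.1 K → 1560 K.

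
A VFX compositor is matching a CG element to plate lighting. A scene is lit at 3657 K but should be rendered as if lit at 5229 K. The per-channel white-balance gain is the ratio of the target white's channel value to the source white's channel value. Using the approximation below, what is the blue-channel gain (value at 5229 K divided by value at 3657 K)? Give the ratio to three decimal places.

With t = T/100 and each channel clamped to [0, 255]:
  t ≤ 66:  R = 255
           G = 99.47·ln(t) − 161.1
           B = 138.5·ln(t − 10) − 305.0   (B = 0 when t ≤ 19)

1.431

At 3657 K (t = 36.57):
  B = 138.5·ln(36.57 − 10) − 305.0 = 138.5·ln 26.57 − 305.0 = 138.5·3.2798 − 305.0 = 149.250.
At 5229 K (t = 52.29):
  B = 138.5·ln(52.29 − 10) − 305.0 = 138.5·ln 42.29 − 305.0 = 138.5·3.7446 − 305.0 = 213.620.
Gain = 213.620 / 149.250 = 1.4313 → 1.431.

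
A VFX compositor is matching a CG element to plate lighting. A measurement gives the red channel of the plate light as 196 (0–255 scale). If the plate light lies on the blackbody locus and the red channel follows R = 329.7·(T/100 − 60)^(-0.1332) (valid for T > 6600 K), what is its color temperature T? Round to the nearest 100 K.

11000 K

(t − 60)^(-0.1332) = 196/329.7 = 0.59448.
t − 60 = 0.59448^(1/-0.1332) = 0.59448^(-7.508) = 49.621, so t = 109.621.
T = 100·t = 10962 K → 11000 K to the nearest 100 K.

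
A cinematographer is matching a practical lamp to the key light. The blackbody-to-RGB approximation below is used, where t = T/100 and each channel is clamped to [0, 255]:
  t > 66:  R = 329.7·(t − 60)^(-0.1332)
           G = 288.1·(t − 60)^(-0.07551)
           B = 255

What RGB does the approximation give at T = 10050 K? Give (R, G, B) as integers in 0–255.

t = 10050/100 = 100.5; the t > 66 branch applies.
R = 329.7·(100.5 − 60)^(-0.1332) = 329.7·40.5^(-0.1332) = 329.7·0.61078 = 201.375.
G = 288.1·(100.5 − 60)^(-0.07551) = 288.1·40.5^(-0.07551) = 288.1·0.75617 = 217.853.
B = 255 by definition for t > 66.
Rounded: (201, 218, 255).

(201, 218, 255)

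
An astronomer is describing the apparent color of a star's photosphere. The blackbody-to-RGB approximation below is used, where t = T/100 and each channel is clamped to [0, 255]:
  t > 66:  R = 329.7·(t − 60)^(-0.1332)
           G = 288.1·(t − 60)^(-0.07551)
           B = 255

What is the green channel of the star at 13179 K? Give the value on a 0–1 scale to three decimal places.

t = 13179/100 = 131.79; the t > 66 branch applies.
G = 288.1·(131.79 − 60)^(-0.07551) = 288.1·71.79^(-0.07551) = 288.1·0.72418 = 208.637.
On a 0–1 scale: 208.637/255 = 0.8182 → 0.818.

0.818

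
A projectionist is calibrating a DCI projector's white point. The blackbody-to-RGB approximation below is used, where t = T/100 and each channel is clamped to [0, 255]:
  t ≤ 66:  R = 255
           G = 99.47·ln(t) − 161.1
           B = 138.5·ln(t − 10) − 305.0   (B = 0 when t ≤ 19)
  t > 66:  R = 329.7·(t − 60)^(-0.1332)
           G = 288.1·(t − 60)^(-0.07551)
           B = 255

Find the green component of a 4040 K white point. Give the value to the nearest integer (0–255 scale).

t = 4040/100 = 40.4; the t ≤ 66 branch applies.
G = 99.47·ln 40.4 − 161.1 = 99.47·3.6988 − 161.1 = 206.823.
Rounded: 207.

207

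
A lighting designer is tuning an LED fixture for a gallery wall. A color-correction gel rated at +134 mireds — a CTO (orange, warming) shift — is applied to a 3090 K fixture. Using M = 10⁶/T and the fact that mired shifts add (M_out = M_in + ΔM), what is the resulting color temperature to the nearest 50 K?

2200 K

M_in = 10⁶/3090 = 323.62 mireds.
M_out = 323.62 + (+134) = 457.62 mireds.
T_out = 10⁶/457.62 = 2185.2 K → 2200 K.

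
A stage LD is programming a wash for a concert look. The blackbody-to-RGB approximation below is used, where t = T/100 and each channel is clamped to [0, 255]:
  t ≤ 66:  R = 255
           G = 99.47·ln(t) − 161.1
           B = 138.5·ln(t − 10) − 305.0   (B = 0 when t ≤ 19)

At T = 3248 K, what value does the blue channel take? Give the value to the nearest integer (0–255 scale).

126

t = 3248/100 = 32.48; the t ≤ 66 branch applies.
B = 138.5·ln(32.48 − 10) − 305.0 = 138.5·ln 22.48 − 305.0 = 138.5·3.1126 − 305.0 = 126.099.
Rounded: 126.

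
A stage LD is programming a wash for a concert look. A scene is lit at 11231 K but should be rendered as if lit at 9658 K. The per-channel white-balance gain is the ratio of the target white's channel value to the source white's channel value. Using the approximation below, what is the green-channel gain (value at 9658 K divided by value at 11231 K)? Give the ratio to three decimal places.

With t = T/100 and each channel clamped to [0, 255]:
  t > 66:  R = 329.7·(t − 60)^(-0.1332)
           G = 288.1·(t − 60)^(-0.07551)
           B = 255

At 11231 K (t = 112.31):
  G = 288.1·(112.31 − 60)^(-0.07551) = 288.1·52.31^(-0.07551) = 288.1·0.74170 = 213.684.
At 9658 K (t = 96.58):
  G = 288.1·(96.58 − 60)^(-0.07551) = 288.1·36.58^(-0.07551) = 288.1·0.76201 = 219.534.
Gain = 219.534 / 213.684 = 1.0274 → 1.027.

1.027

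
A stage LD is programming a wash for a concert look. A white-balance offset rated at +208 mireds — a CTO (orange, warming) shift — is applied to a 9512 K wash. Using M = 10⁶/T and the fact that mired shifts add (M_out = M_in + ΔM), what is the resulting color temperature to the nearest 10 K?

3190 K

M_in = 10⁶/9512 = 105.13 mireds.
M_out = 105.13 + (+208) = 313.13 mireds.
T_out = 10⁶/313.13 = 3193.6 K → 3190 K.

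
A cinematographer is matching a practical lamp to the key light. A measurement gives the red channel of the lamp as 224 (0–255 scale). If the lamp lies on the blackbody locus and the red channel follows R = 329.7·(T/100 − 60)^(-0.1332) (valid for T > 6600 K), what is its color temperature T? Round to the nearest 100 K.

7800 K

(t − 60)^(-0.1332) = 224/329.7 = 0.67941.
t − 60 = 0.67941^(1/-0.1332) = 0.67941^(-7.508) = 18.209, so t = 78.209.
T = 100·t = 7821 K → 7800 K to the nearest 100 K.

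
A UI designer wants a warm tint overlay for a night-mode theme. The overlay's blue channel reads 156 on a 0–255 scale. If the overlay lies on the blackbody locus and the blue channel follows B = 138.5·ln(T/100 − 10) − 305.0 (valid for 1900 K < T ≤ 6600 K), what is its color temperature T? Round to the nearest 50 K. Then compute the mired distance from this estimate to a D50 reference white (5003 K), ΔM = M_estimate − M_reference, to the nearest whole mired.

+63 mireds

ln(t − 10) = (156 + 305.0) / 138.5 = 3.3285.
t − 10 = e^3.3285 = 27.897, so t = 37.897.
T = 100·t = 3790 K → 3800 K to the nearest 50 K.
M_estimate = 10⁶/3800 = 263.16; M_reference = 10⁶/5003 = 199.88.
ΔM = 263.16 − 199.88 = 63.28 → +63 mireds.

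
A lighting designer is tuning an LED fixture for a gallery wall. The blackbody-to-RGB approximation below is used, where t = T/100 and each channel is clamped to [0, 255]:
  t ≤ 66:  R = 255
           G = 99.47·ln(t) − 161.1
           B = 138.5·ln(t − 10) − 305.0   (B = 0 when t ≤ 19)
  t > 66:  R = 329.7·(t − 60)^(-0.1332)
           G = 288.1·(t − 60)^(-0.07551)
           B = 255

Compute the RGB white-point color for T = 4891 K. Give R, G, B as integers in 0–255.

t = 4891/100 = 48.91; the t ≤ 66 branch applies.
R = 255 by definition for t ≤ 66.
G = 99.47·ln 48.91 − 161.1 = 99.47·3.8900 − 161.1 = 225.836.
B = 138.5·ln(48.91 − 10) − 305.0 = 138.5·ln 38.91 − 305.0 = 138.5·3.6613 − 305.0 = 202.083.
Rounded: (255, 226, 202).

R=255, G=226, B=202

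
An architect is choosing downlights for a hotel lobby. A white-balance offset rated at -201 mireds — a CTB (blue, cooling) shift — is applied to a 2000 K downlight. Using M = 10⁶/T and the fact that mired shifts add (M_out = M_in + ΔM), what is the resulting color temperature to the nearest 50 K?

M_in = 10⁶/2000 = 500.00 mireds.
M_out = 500.00 + (-201) = 299.00 mireds.
T_out = 10⁶/299.00 = 3344.5 K → 3350 K.

3350 K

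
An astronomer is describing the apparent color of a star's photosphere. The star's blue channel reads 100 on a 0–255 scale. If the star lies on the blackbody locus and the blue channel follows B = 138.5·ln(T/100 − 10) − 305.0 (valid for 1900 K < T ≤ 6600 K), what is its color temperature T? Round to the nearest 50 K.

2850 K

ln(t − 10) = (100 + 305.0) / 138.5 = 2.9242.
t − 10 = e^2.9242 = 18.619, so t = 28.619.
T = 100·t = 2862 K → 2850 K to the nearest 50 K.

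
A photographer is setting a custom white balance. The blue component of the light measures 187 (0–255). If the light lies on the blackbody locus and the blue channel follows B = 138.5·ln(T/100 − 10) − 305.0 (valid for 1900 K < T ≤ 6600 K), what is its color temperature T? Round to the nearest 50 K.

4500 K

ln(t − 10) = (187 + 305.0) / 138.5 = 3.5523.
t − 10 = e^3.5523 = 34.895, so t = 44.895.
T = 100·t = 4490 K → 4500 K to the nearest 50 K.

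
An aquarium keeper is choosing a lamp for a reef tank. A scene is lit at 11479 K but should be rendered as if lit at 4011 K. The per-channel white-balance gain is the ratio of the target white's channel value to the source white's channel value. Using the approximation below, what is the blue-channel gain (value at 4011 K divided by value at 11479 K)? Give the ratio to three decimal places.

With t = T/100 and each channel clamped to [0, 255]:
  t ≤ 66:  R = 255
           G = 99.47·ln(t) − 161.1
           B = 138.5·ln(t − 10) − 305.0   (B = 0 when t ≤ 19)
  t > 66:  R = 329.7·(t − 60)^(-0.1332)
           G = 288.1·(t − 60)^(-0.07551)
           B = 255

At 11479 K (t = 114.79):
  B = 255 by definition for t > 66.
At 4011 K (t = 40.11):
  B = 138.5·ln(40.11 − 10) − 305.0 = 138.5·ln 30.11 − 305.0 = 138.5·3.4049 − 305.0 = 166.573.
Gain = 166.573 / 255.000 = 0.6532 → 0.653.

0.653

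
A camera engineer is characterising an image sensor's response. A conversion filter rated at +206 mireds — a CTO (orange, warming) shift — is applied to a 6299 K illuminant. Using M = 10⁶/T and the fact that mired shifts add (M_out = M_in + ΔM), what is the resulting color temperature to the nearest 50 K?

M_in = 10⁶/6299 = 158.76 mireds.
M_out = 158.76 + (+206) = 364.76 mireds.
T_out = 10⁶/364.76 = 2741.6 K → 2750 K.

2750 K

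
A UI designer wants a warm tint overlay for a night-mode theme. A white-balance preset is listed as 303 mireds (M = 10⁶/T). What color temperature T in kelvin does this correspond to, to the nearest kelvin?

T = 10⁶ / 303 = 3300.33 K → 3300 K.

3300 K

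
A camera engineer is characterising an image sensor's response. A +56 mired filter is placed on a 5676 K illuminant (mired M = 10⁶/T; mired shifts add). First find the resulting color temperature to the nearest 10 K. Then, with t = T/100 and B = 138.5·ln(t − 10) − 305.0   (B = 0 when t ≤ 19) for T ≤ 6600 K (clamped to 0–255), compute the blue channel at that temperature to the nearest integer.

M_in = 10⁶/5676 = 176.18; M_out = 176.18 + (+56) = 232.18.
T_out = 10⁶/232.18 = 4307.0 K → 4310 K; t = 43.1.
B = 138.5·ln(43.1 − 10) − 305.0 = 138.5·ln 33.1 − 305.0 = 138.5·3.4995 − 305.0 = 179.685.
Rounded: 180.

180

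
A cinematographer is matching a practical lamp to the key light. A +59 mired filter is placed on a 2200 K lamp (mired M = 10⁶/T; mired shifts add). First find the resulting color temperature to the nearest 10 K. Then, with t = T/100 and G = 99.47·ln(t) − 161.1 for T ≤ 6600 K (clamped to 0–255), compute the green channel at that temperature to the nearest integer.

M_in = 10⁶/2200 = 454.55; M_out = 454.55 + (+59) = 513.55.
T_out = 10⁶/513.55 = 1947.2 K → 1950 K; t = 19.5.
G = 99.47·ln 19.5 − 161.1 = 99.47·2.9704 − 161.1 = 134.367.
Rounded: 134.

134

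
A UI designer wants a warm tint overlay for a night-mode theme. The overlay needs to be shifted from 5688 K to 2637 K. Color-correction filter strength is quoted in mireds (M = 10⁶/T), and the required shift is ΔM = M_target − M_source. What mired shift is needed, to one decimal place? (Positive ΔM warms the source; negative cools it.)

M_source = 10⁶/5688 = 175.809; M_target = 10⁶/2637 = 379.219.
ΔM = 379.219 − 175.809 = 203.410 → +203.4 mireds, a warming shift.

+203.4 mireds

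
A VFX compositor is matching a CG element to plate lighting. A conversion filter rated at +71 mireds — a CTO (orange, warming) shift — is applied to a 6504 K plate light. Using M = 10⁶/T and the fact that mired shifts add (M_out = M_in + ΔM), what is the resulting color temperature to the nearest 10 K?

4450 K

M_in = 10⁶/6504 = 153.75 mireds.
M_out = 153.75 + (+71) = 224.75 mireds.
T_out = 10⁶/224.75 = 4449.4 K → 4450 K.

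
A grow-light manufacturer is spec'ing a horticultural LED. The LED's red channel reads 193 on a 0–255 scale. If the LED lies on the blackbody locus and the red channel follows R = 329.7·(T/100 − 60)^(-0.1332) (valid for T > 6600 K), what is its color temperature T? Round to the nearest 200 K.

11600 K

(t − 60)^(-0.1332) = 193/329.7 = 0.58538.
t − 60 = 0.58538^(1/-0.1332) = 0.58538^(-7.508) = 55.713, so t = 115.713.
T = 100·t = 11571 K → 11600 K to the nearest 200 K.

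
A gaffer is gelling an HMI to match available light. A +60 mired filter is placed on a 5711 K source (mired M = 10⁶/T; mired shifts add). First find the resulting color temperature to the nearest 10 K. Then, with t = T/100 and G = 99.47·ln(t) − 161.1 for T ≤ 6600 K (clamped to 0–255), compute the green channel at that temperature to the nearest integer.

212

M_in = 10⁶/5711 = 175.10; M_out = 175.10 + (+60) = 235.10.
T_out = 10⁶/235.10 = 4253.5 K → 4250 K; t = 42.5.
G = 99.47·ln 42.5 − 161.1 = 99.47·3.7495 − 161.1 = 211.863.
Rounded: 212.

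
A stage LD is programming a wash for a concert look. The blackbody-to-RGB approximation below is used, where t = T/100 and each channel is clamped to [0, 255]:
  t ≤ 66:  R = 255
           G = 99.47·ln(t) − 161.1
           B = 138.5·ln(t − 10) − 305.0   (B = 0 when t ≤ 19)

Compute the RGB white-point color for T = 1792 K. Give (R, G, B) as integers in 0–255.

t = 1792/100 = 17.92; the t ≤ 66 branch applies.
R = 255 by definition for t ≤ 66.
G = 99.47·ln 17.92 − 161.1 = 99.47·2.8859 − 161.1 = 125.962.
t = 17.92 ≤ 19, so B = 0.
Rounded: (255, 126, 0).

(255, 126, 0)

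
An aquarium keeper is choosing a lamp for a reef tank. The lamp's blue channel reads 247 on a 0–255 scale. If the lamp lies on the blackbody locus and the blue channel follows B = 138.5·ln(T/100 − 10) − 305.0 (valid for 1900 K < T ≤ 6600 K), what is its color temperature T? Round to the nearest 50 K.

ln(t − 10) = (247 + 305.0) / 138.5 = 3.9856.
t − 10 = e^3.9856 = 53.815, so t = 63.815.
T = 100·t = 6382 K → 6400 K to the nearest 50 K.

6400 K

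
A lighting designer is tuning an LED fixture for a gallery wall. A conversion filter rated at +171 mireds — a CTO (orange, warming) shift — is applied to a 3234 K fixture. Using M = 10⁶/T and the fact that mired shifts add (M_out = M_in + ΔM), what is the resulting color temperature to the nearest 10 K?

M_in = 10⁶/3234 = 309.21 mireds.
M_out = 309.21 + (+171) = 480.21 mireds.
T_out = 10⁶/480.21 = 2082.4 K → 2080 K.

2080 K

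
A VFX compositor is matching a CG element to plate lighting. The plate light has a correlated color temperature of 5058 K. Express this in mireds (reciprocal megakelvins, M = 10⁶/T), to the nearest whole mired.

198 mireds

M = 10⁶ / 5058 = 197.707 → 198 mireds.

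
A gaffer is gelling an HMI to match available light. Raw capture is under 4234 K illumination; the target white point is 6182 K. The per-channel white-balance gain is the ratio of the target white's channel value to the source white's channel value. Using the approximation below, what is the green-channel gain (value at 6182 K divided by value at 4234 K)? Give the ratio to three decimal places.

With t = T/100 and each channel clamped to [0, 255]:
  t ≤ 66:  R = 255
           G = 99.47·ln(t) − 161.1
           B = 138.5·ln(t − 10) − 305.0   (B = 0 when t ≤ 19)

1.178

At 4234 K (t = 42.34):
  G = 99.47·ln 42.34 − 161.1 = 99.47·3.7457 − 161.1 = 211.488.
At 6182 K (t = 61.82):
  G = 99.47·ln 61.82 − 161.1 = 99.47·4.1242 − 161.1 = 249.137.
Gain = 249.137 / 211.488 = 1.1780 → 1.178.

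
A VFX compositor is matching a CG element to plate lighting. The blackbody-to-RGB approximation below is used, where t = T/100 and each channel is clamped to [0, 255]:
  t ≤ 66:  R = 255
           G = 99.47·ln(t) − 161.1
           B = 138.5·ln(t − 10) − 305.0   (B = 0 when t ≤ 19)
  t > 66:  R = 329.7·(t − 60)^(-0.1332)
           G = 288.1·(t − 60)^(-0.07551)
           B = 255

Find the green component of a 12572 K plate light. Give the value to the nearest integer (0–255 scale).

210

t = 12572/100 = 125.72; the t > 66 branch applies.
G = 288.1·(125.72 − 60)^(-0.07551) = 288.1·65.72^(-0.07551) = 288.1·0.72903 = 210.034.
Rounded: 210.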